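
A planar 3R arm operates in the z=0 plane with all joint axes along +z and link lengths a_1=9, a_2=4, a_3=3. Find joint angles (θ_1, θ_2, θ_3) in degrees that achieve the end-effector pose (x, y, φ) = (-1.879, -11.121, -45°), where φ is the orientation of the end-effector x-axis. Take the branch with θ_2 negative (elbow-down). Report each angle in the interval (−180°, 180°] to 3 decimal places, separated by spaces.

-90.002 -90.003 135.005

wrist centre = target − a_3·(cos φ, sin φ) = (-4.0003, -8.9997)
cos θ_2 = (96.9968−9²−4²)/(2·9·4) = -0.0000; θ_2 = -90.0025° (elbow-down)
β = atan2(-8.9997,-4.0003) = -113.9649°; ψ = atan2(-4.0000,8.9998) = -23.9629°
θ_1 = β − ψ = -90.0020°
θ_3 = φ − θ_1 − θ_2 = 135.0046° (wrapped to (-180°,180°])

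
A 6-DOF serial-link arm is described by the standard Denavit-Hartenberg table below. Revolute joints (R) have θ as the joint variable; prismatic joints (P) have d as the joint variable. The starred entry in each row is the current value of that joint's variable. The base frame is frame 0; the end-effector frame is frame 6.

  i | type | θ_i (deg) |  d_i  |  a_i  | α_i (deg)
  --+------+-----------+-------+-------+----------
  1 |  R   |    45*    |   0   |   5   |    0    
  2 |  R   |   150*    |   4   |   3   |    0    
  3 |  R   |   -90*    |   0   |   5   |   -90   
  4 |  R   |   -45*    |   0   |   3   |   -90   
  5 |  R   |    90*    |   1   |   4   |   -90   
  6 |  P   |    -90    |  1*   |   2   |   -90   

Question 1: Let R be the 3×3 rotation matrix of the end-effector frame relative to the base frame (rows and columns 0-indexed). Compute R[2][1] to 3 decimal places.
0.707

End-effector y-axis (col 1 of R) = (-0.1830,0.6830,0.7071)
R[2][1] = 0.7071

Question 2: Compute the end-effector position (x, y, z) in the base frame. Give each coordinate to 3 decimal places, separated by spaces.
after link 1: o_1 = (3.5355, 3.5355, 0.0000)
after link 2: o_2 = (0.6378, 2.7591, 4.0000)
after link 3: o_3 = (-0.6563, 7.5887, 4.0000)
after link 4: o_4 = (-1.2054, 9.6377, 6.1213)
after link 5: o_5 = (2.4753, 11.3560, 5.4142)
after link 6: o_6 = (2.2923, 12.0390, 3.2929)

2.292 12.039 3.293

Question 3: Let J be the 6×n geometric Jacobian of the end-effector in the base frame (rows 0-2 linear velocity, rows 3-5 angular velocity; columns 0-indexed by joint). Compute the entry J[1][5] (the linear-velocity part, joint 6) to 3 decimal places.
-0.683

prismatic axis z_5 = (0.1830,-0.6830,-0.7071)
J_v[:, 5] = z_5; J_ω[:, 5] = (0,0,0)
entry J[1][5] = -0.6830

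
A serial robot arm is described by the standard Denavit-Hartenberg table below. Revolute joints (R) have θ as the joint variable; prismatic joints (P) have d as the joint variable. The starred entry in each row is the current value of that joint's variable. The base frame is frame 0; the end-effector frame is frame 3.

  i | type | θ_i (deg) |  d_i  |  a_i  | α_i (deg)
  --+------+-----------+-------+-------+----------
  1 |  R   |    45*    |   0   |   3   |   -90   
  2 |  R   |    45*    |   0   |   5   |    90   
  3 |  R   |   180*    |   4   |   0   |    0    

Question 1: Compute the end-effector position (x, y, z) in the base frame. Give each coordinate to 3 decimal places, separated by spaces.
after link 1: o_1 = (2.1213, 2.1213, 0.0000)
after link 2: o_2 = (4.6213, 4.6213, -3.5355)
after link 3: o_3 = (6.6213, 6.6213, -0.7071)

6.621 6.621 -0.707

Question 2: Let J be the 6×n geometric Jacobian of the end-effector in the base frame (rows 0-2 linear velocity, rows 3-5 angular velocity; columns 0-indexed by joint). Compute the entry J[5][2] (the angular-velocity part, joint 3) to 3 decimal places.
axis z_2 = (0.5000,0.5000,0.7071); lever o_n−o_2 = (2.0000,2.0000,2.8284)
cross product → J_v[:, 2] = (0.0000,0.0000,-0.0000)
J_ω[:, 2] = z_2
entry J[5][2] = 0.7071

0.707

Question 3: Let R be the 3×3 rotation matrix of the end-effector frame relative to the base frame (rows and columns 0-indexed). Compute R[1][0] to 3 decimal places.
-0.500

End-effector x-axis (col 0 of R) = (-0.5000,-0.5000,0.7071)
R[1][0] = -0.5000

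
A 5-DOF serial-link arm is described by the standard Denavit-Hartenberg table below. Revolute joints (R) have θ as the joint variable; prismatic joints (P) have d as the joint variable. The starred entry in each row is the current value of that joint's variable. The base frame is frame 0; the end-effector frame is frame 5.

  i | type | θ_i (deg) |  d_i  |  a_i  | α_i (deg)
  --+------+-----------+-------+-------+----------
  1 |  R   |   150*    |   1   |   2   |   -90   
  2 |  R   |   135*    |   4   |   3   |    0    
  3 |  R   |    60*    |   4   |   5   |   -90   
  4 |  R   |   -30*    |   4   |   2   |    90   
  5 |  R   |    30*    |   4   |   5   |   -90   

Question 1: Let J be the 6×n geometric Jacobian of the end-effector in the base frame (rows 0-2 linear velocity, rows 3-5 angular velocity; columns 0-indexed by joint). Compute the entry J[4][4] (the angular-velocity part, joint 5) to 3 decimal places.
-0.509

axis z_4 = (-0.8513,-0.5085,-0.1294); lever o_n−o_4 = (-1.9110,-5.3967,2.8677)
cross product → J_v[:, 4] = (-2.1567,2.6885,3.6222)
J_ω[:, 4] = z_4
entry J[4][4] = -0.5085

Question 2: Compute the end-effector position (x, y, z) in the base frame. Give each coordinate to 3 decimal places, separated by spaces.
-1.571 -15.985 7.353

after link 1: o_1 = (-1.7321, 1.0000, 1.0000)
after link 2: o_2 = (-1.8949, -3.5248, -1.1213)
after link 3: o_3 = (0.2876, -9.4037, 0.1728)
after link 4: o_4 = (0.3400, -10.5886, 4.4848)
after link 5: o_5 = (-1.5711, -15.9852, 7.3525)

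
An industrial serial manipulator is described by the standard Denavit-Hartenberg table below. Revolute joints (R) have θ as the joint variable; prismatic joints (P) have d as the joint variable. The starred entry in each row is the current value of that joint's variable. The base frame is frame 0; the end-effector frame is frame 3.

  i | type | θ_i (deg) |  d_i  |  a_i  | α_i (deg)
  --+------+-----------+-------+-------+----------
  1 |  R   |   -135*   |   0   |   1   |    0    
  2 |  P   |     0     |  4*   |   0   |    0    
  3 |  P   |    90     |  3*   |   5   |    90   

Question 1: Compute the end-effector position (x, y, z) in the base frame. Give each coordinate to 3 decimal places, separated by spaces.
2.828 -4.243 7.000

after link 1: o_1 = (-0.7071, -0.7071, 0.0000)
after link 2: o_2 = (-0.7071, -0.7071, 4.0000)
after link 3: o_3 = (2.8284, -4.2426, 7.0000)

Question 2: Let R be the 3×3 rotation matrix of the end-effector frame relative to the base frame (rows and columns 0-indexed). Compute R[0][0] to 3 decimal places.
0.707

End-effector x-axis (col 0 of R) = (0.7071,-0.7071,0.0000)
R[0][0] = 0.7071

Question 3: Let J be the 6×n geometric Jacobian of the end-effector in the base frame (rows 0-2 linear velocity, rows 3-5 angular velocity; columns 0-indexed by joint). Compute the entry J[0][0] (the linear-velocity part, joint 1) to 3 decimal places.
axis z_0 = ẑ; lever o_n−o_0 = (2.8284,-4.2426,7.0000)
cross product → J_v[:, 0] = (4.2426,2.8284,-0.0000)
J_ω[:, 0] = z_0
entry J[0][0] = 4.2426

4.243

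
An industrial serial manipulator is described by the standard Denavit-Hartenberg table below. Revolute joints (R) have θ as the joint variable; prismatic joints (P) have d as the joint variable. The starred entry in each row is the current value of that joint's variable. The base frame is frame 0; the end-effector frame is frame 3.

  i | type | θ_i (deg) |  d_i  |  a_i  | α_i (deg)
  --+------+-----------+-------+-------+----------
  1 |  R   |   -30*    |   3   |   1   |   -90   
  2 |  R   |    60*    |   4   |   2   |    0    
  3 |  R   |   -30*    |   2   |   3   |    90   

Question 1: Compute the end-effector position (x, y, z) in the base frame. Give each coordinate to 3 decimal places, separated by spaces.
after link 1: o_1 = (0.8660, -0.5000, 3.0000)
after link 2: o_2 = (3.7321, 2.4641, 1.2679)
after link 3: o_3 = (6.9821, 2.8971, -0.2321)

6.982 2.897 -0.232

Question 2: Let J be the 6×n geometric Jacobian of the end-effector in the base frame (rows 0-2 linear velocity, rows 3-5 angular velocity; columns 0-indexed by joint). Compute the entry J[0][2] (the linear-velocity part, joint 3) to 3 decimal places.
axis z_2 = (0.5000,0.8660,0.0000); lever o_n−o_2 = (3.2500,0.4330,-1.5000)
cross product → J_v[:, 2] = (-1.2990,0.7500,-2.5981)
J_ω[:, 2] = z_2
entry J[0][2] = -1.2990

-1.299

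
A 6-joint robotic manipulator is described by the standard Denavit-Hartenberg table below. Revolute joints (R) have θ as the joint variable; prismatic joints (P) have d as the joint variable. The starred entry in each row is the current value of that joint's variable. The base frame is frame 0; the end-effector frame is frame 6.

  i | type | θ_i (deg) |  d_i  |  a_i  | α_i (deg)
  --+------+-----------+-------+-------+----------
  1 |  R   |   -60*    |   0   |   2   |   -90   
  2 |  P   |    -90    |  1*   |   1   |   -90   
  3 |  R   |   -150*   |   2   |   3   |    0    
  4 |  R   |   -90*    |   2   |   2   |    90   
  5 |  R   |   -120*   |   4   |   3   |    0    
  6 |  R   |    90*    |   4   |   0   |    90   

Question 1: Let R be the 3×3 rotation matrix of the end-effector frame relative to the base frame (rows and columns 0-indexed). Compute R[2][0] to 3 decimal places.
End-effector x-axis (col 0 of R) = (-0.8995,0.0580,-0.4330)
R[2][0] = -0.4330

-0.433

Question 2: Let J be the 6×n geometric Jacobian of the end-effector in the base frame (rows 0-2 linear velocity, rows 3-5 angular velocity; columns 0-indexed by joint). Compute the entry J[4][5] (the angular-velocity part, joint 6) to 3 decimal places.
axis z_5 = (-0.4330,-0.2500,0.8660); lever o_n−o_5 = (-1.7321,-1.0000,3.4641)
cross product → J_v[:, 5] = (0.0000,-0.0000,0.0000)
J_ω[:, 5] = z_5
entry J[4][5] = -0.2500

-0.250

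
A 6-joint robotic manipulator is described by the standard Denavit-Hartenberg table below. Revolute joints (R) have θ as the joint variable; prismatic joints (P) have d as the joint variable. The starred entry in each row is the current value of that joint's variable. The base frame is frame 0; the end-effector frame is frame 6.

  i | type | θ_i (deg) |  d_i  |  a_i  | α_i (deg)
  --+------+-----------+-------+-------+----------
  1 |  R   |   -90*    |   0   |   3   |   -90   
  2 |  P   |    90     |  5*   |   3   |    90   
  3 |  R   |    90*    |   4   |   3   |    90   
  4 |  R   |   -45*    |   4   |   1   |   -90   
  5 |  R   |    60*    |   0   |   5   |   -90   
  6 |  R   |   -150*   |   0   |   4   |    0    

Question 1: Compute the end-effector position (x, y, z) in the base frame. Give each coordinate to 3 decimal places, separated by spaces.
10.664 -7.164 -5.670

after link 1: o_1 = (0.0000, -3.0000, 0.0000)
after link 2: o_2 = (5.0000, -3.0000, -3.0000)
after link 3: o_3 = (8.0000, -7.0000, -3.0000)
after link 4: o_4 = (8.7071, -6.2929, -7.0000)
after link 5: o_5 = (10.4749, -4.5251, -2.6699)
after link 6: o_6 = (10.6643, -7.1641, -5.6699)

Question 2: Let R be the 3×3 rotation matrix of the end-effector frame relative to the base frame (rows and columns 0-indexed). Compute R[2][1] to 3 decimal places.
End-effector y-axis (col 1 of R) = (0.7891,-0.4356,0.4330)
R[2][1] = 0.4330

0.433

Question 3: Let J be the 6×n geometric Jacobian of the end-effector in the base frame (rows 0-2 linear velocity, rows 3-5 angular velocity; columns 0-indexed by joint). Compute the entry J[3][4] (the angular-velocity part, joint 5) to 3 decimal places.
0.707

axis z_4 = (0.7071,-0.7071,0.0000); lever o_n−o_4 = (1.9572,-0.8712,1.3301)
cross product → J_v[:, 4] = (-0.9405,-0.9405,0.7679)
J_ω[:, 4] = z_4
entry J[3][4] = 0.7071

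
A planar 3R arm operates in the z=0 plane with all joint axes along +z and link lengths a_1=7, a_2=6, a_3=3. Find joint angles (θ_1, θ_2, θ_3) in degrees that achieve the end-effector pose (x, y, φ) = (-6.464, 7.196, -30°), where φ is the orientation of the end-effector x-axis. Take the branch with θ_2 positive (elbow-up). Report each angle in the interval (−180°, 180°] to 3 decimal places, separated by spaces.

wrist centre = target − a_3·(cos φ, sin φ) = (-9.0621, 8.6960)
cos θ_2 = (157.7416−7²−6²)/(2·7·6) = 0.8660; θ_2 = 30.0061° (elbow-up)
β = atan2(8.6960,-9.0621) = 136.1810°; ψ = atan2(3.0006,12.1958) = 13.8220°
θ_1 = β − ψ = 122.3589°
θ_3 = φ − θ_1 − θ_2 = 177.6349° (wrapped to (-180°,180°])

122.359 30.006 177.635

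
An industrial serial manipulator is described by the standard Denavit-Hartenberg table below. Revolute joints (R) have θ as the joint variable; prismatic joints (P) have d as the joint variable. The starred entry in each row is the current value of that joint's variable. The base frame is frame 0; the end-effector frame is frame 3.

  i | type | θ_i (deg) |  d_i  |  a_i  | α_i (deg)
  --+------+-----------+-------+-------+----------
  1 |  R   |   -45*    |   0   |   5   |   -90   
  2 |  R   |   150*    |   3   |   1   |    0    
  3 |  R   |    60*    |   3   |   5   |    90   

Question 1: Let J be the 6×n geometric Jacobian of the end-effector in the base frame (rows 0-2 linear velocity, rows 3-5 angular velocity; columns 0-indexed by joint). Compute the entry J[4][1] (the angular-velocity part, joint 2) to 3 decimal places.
axis z_1 = (0.7071,0.7071,0.0000); lever o_n−o_1 = (0.5684,7.9169,2.0000)
cross product → J_v[:, 1] = (1.4142,-1.4142,5.1962)
J_ω[:, 1] = z_1
entry J[4][1] = 0.7071

0.707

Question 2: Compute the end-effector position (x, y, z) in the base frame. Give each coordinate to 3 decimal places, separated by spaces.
after link 1: o_1 = (3.5355, -3.5355, 0.0000)
after link 2: o_2 = (5.0445, -0.8018, -0.5000)
after link 3: o_3 = (4.1039, 4.3813, 2.0000)

4.104 4.381 2.000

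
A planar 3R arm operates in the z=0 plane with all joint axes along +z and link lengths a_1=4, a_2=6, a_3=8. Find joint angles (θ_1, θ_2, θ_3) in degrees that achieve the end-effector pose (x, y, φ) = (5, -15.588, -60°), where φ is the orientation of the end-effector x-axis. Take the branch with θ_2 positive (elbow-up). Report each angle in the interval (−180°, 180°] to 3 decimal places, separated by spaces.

-120.007 60.011 -0.004

wrist centre = target − a_3·(cos φ, sin φ) = (1.0000, -8.6598)
cos θ_2 = (75.9921−4²−6²)/(2·4·6) = 0.4998; θ_2 = 60.0109° (elbow-up)
β = atan2(-8.6598,1.0000) = -83.4129°; ψ = atan2(5.1967,6.9990) = 36.5937°
θ_1 = β − ψ = -120.0065°
θ_3 = φ − θ_1 − θ_2 = -0.0044° (wrapped to (-180°,180°])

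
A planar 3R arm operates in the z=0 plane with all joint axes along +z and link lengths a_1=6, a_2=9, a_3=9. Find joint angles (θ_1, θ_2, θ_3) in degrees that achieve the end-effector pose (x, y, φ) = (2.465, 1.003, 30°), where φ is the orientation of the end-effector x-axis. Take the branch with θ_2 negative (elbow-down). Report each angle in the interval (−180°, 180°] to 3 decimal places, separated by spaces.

wrist centre = target − a_3·(cos φ, sin φ) = (-5.3292, -3.4970)
cos θ_2 = (40.6297−6²−9²)/(2·6·9) = -0.7071; θ_2 = -135.0021° (elbow-down)
β = atan2(-3.4970,-5.3292) = -146.7274°; ψ = atan2(-6.3637,-0.3642) = -93.2754°
θ_1 = β − ψ = -53.4520°
θ_3 = φ − θ_1 − θ_2 = -141.5459° (wrapped to (-180°,180°])

-53.452 -135.002 -141.546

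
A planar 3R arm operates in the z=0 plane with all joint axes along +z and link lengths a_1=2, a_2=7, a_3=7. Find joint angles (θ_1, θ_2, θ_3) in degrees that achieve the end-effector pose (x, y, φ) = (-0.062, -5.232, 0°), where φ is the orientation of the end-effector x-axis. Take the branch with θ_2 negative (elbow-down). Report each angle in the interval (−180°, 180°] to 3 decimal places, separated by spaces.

-119.990 -30.012 150.002

wrist centre = target − a_3·(cos φ, sin φ) = (-7.0620, -5.2320)
cos θ_2 = (77.2457−2²−7²)/(2·2·7) = 0.8659; θ_2 = -30.0125° (elbow-down)
β = atan2(-5.2320,-7.0620) = -143.4665°; ψ = atan2(-3.5013,8.0614) = -23.4768°
θ_1 = β − ψ = -119.9897°
θ_3 = φ − θ_1 − θ_2 = 150.0022° (wrapped to (-180°,180°])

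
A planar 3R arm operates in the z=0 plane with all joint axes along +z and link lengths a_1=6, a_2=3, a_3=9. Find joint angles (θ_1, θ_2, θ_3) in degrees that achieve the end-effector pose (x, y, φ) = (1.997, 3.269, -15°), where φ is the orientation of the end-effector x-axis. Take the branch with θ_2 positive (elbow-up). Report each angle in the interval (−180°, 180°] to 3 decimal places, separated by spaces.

130.213 29.982 -175.195

wrist centre = target − a_3·(cos φ, sin φ) = (-6.6963, 5.5984)
cos θ_2 = (76.1826−6²−3²)/(2·6·3) = 0.8662; θ_2 = 29.9818° (elbow-up)
β = atan2(5.5984,-6.6963) = 140.1032°; ψ = atan2(1.4992,8.5986) = 9.8902°
θ_1 = β − ψ = 130.2130°
θ_3 = φ − θ_1 − θ_2 = -175.1948° (wrapped to (-180°,180°])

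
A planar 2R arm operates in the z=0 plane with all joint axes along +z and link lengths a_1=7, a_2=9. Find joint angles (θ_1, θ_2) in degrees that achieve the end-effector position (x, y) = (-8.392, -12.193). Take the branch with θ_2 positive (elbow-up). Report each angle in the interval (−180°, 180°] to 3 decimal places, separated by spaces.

-150.002 45.000

cos θ_2 = (219.0949−7²−9²)/(2·7·9) = 0.7071; θ_2 = 45.0003° (elbow-up)
β = atan2(-12.1930,-8.3920) = -124.5382°; ψ = atan2(6.3640,13.3639) = 25.4641°
θ_1 = β − ψ = -150.0024°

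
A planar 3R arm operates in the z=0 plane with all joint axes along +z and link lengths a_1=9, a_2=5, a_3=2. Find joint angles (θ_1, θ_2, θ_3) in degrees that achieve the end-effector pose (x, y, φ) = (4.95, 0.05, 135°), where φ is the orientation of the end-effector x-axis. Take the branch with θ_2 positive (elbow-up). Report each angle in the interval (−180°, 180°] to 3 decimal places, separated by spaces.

wrist centre = target − a_3·(cos φ, sin φ) = (6.3642, -1.3642)
cos θ_2 = (42.3643−9²−5²)/(2·9·5) = -0.7071; θ_2 = 134.9965° (elbow-up)
β = atan2(-1.3642,6.3642) = -12.0987°; ψ = atan2(3.5358,5.4647) = 32.9036°
θ_1 = β − ψ = -45.0023°
θ_3 = φ − θ_1 − θ_2 = 45.0058° (wrapped to (-180°,180°])

-45.002 134.996 45.006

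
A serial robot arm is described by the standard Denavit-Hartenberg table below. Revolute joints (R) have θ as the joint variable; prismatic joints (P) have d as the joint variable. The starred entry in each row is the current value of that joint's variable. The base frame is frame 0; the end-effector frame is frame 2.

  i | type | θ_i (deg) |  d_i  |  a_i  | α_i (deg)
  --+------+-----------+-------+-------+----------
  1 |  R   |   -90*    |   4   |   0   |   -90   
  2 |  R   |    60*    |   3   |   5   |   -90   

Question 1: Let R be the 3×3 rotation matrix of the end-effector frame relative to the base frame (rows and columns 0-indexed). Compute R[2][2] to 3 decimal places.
-0.500

End-effector z-axis (col 2 of R) = (0.0000,0.8660,-0.5000)
R[2][2] = -0.5000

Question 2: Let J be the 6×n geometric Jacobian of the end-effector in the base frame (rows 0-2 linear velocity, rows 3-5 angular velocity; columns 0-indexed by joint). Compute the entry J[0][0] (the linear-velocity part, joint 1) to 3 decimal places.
axis z_0 = ẑ; lever o_n−o_0 = (3.0000,-2.5000,-0.3301)
cross product → J_v[:, 0] = (2.5000,3.0000,-0.0000)
J_ω[:, 0] = z_0
entry J[0][0] = 2.5000

2.500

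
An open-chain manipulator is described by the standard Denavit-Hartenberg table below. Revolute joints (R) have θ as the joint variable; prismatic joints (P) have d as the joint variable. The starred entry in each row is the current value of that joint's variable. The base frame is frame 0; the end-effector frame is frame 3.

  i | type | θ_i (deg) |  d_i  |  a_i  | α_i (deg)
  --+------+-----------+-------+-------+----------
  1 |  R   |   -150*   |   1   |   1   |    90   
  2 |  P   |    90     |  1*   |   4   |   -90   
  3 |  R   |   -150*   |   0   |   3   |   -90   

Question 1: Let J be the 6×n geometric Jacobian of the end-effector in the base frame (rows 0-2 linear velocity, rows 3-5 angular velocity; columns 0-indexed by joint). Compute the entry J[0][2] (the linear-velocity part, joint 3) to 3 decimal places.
-1.299

axis z_2 = (0.8660,0.5000,0.0000); lever o_n−o_2 = (-0.7500,1.2990,-2.5981)
cross product → J_v[:, 2] = (-1.2990,2.2500,1.5000)
J_ω[:, 2] = z_2
entry J[0][2] = -1.2990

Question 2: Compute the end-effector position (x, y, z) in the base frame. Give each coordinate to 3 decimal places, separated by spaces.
after link 1: o_1 = (-0.8660, -0.5000, 1.0000)
after link 2: o_2 = (-1.3660, 0.3660, 5.0000)
after link 3: o_3 = (-2.1160, 1.6651, 2.4019)

-2.116 1.665 2.402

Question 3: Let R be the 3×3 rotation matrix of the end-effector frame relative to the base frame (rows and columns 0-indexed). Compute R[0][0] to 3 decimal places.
-0.250

End-effector x-axis (col 0 of R) = (-0.2500,0.4330,-0.8660)
R[0][0] = -0.2500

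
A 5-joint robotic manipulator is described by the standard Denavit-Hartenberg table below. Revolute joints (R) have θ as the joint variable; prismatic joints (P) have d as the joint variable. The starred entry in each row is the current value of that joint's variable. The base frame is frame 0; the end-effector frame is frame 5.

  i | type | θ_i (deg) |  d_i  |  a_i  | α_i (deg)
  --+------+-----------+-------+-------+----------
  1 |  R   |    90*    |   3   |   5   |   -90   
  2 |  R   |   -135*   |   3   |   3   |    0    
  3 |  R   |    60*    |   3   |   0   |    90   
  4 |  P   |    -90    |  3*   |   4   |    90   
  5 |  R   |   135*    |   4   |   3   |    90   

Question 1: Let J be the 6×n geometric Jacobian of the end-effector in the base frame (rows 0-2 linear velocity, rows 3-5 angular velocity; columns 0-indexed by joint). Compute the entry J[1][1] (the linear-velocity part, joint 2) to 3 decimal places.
axis z_1 = (-1.0000,0.0000,0.0000); lever o_n−o_1 = (-4.1213,-8.1034,-0.4169)
cross product → J_v[:, 1] = (0.0000,-0.4169,8.1034)
J_ω[:, 1] = z_1
entry J[1][1] = -0.4169

-0.417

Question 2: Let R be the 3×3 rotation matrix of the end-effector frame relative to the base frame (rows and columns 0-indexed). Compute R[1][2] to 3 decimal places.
-0.683

End-effector z-axis (col 2 of R) = (0.7071,-0.6830,0.1830)
R[1][2] = -0.6830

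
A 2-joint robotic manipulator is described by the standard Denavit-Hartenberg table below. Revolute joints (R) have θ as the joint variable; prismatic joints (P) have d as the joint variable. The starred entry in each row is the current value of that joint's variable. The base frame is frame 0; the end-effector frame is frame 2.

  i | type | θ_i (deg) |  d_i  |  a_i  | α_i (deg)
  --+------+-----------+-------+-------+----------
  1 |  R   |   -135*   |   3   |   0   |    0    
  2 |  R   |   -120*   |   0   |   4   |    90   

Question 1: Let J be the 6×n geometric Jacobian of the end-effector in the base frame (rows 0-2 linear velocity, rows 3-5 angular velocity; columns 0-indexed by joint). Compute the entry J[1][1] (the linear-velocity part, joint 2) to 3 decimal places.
-1.035

axis z_1 = (0.0000,0.0000,1.0000); lever o_n−o_1 = (-1.0353,3.8637,0.0000)
cross product → J_v[:, 1] = (-3.8637,-1.0353,0.0000)
J_ω[:, 1] = z_1
entry J[1][1] = -1.0353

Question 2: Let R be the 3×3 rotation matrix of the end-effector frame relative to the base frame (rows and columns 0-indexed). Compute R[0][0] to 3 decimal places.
-0.259

End-effector x-axis (col 0 of R) = (-0.2588,0.9659,0.0000)
R[0][0] = -0.2588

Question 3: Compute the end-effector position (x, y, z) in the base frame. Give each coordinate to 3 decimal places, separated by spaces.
-1.035 3.864 3.000

after link 1: o_1 = (0.0000, 0.0000, 3.0000)
after link 2: o_2 = (-1.0353, 3.8637, 3.0000)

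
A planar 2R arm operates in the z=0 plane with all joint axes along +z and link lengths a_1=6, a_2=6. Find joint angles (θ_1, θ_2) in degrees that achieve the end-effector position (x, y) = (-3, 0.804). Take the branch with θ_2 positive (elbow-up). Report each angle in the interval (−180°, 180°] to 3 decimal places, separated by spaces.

cos θ_2 = (9.6464−6²−6²)/(2·6·6) = -0.8660; θ_2 = 149.9996° (elbow-up)
β = atan2(0.8040,-3.0000) = 164.9973°; ψ = atan2(3.0000,0.8039) = 74.9998°
θ_1 = β − ψ = 89.9975°

89.997 150.000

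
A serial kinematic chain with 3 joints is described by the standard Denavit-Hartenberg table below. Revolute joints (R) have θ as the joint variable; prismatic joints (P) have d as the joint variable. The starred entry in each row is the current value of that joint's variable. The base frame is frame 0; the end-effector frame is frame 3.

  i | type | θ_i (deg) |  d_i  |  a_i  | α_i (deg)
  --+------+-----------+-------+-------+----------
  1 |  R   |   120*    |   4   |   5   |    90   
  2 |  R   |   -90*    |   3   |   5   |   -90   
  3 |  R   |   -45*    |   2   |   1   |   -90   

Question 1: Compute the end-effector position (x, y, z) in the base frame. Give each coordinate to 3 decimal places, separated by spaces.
-0.290 7.916 -1.707

after link 1: o_1 = (-2.5000, 4.3301, 4.0000)
after link 2: o_2 = (0.0981, 5.8301, -1.0000)
after link 3: o_3 = (-0.2896, 7.9157, -1.7071)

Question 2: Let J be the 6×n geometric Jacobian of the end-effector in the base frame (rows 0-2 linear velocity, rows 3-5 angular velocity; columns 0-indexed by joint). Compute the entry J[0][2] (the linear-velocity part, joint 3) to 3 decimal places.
-0.612

axis z_2 = (-0.5000,0.8660,0.0000); lever o_n−o_2 = (-0.3876,2.0856,-0.7071)
cross product → J_v[:, 2] = (-0.6124,-0.3536,-0.7071)
J_ω[:, 2] = z_2
entry J[0][2] = -0.6124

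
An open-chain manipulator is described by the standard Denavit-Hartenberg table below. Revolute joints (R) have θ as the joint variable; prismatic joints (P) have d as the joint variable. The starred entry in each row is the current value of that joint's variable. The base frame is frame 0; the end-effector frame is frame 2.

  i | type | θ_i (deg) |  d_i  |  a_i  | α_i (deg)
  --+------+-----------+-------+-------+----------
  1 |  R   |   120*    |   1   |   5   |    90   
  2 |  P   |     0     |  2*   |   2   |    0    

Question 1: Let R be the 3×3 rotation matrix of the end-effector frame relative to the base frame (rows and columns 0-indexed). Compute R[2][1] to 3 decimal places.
End-effector y-axis (col 1 of R) = (-0.0000,-0.0000,1.0000)
R[2][1] = 1.0000

1.000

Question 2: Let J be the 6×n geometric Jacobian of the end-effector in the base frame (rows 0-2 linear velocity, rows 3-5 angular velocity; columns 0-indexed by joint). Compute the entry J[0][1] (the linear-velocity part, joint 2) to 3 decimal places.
prismatic axis z_1 = (0.8660,0.5000,0.0000)
J_v[:, 1] = z_1; J_ω[:, 1] = (0,0,0)
entry J[0][1] = 0.8660

0.866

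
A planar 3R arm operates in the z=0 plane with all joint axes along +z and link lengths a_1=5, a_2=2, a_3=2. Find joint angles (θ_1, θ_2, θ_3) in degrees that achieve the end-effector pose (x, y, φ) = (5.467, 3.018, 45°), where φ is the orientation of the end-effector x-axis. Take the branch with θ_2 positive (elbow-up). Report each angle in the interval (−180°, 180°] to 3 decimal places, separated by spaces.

-1.823 120.009 -73.186

wrist centre = target − a_3·(cos φ, sin φ) = (4.0528, 1.6038)
cos θ_2 = (18.9972−5²−2²)/(2·5·2) = -0.5001; θ_2 = 120.0092° (elbow-up)
β = atan2(1.6038,4.0528) = 21.5899°; ψ = atan2(1.7319,3.9997) = 23.4127°
θ_1 = β − ψ = -1.8228°
θ_3 = φ − θ_1 − θ_2 = -73.1864° (wrapped to (-180°,180°])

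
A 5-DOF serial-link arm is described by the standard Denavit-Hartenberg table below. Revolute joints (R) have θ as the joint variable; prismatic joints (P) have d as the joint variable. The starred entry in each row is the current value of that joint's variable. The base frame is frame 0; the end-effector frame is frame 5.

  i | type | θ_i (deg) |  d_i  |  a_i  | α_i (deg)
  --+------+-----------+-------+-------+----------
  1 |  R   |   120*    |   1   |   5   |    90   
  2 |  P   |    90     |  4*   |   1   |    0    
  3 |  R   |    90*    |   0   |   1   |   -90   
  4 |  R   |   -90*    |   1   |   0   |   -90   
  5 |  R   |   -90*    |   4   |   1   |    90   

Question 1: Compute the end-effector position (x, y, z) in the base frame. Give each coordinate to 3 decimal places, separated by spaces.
3.464 2.000 0.000

after link 1: o_1 = (-2.5000, 4.3301, 1.0000)
after link 2: o_2 = (0.9641, 6.3301, 2.0000)
after link 3: o_3 = (1.4641, 5.4641, 2.0000)
after link 4: o_4 = (1.4641, 5.4641, 1.0000)
after link 5: o_5 = (3.4641, 2.0000, 0.0000)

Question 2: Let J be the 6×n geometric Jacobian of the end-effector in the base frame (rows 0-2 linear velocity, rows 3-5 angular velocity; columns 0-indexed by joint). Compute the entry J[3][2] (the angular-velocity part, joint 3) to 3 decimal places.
axis z_2 = (0.8660,0.5000,0.0000); lever o_n−o_2 = (2.5000,-4.3301,-2.0000)
cross product → J_v[:, 2] = (-1.0000,1.7321,-5.0000)
J_ω[:, 2] = z_2
entry J[3][2] = 0.8660

0.866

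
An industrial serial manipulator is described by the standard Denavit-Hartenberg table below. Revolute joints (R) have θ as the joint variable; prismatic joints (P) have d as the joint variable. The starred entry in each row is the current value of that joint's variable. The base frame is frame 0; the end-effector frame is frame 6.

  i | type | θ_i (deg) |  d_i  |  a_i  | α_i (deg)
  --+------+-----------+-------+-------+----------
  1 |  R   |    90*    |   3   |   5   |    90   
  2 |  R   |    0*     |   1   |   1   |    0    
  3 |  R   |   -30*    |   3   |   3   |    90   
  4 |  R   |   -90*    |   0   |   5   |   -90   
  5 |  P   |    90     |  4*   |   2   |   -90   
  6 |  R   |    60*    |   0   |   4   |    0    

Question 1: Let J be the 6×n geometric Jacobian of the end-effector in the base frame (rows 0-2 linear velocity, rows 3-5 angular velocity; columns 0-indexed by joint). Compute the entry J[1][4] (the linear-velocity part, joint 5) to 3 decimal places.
prismatic axis z_4 = (0.0000,0.8660,-0.5000)
J_v[:, 4] = z_4; J_ω[:, 4] = (0,0,0)
entry J[1][4] = 0.8660

0.866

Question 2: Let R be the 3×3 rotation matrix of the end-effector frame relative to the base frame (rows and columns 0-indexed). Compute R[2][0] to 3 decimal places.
0.866

End-effector x-axis (col 0 of R) = (-0.0000,-0.5000,0.8660)
R[2][0] = 0.8660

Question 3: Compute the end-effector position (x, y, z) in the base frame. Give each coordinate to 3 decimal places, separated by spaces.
after link 1: o_1 = (0.0000, 5.0000, 3.0000)
after link 2: o_2 = (1.0000, 6.0000, 3.0000)
after link 3: o_3 = (4.0000, 8.5981, 1.5000)
after link 4: o_4 = (-1.0000, 8.5981, 1.5000)
after link 5: o_5 = (-1.0000, 13.0622, 1.2321)
after link 6: o_6 = (-1.0000, 11.0622, 4.6962)

-1.000 11.062 4.696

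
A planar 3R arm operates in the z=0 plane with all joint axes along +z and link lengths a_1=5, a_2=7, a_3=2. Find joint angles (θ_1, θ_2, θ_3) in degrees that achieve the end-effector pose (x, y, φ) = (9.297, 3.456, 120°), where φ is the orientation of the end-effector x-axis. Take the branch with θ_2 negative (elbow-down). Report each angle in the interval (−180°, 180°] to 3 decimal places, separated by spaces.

wrist centre = target − a_3·(cos φ, sin φ) = (10.2970, 1.7239)
cos θ_2 = (109.0002−5²−7²)/(2·5·7) = 0.5000; θ_2 = -59.9998° (elbow-down)
β = atan2(1.7239,10.2970) = 9.5045°; ψ = atan2(-6.0622,8.5000) = -35.4962°
θ_1 = β − ψ = 45.0007°
θ_3 = φ − θ_1 − θ_2 = 134.9991° (wrapped to (-180°,180°])

45.001 -60.000 134.999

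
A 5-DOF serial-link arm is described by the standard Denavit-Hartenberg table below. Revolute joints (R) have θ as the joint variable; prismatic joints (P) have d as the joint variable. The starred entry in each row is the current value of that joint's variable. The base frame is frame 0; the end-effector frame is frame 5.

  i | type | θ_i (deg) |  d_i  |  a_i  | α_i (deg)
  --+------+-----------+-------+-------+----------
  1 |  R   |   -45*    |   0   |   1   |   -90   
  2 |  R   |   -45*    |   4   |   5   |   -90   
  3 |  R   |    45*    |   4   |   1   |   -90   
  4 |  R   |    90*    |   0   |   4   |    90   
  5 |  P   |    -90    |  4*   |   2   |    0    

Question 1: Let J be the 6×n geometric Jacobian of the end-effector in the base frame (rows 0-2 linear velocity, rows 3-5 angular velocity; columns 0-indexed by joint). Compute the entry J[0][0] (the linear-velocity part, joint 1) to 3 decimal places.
axis z_0 = ẑ; lever o_n−o_0 = (7.0104,-4.3536,7.0355)
cross product → J_v[:, 0] = (4.3536,7.0104,-0.0000)
J_ω[:, 0] = z_0
entry J[0][0] = 4.3536

4.354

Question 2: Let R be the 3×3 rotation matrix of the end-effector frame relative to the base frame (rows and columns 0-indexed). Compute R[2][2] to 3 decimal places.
0.500

End-effector z-axis (col 2 of R) = (-0.1464,-0.8536,0.5000)
R[2][2] = 0.5000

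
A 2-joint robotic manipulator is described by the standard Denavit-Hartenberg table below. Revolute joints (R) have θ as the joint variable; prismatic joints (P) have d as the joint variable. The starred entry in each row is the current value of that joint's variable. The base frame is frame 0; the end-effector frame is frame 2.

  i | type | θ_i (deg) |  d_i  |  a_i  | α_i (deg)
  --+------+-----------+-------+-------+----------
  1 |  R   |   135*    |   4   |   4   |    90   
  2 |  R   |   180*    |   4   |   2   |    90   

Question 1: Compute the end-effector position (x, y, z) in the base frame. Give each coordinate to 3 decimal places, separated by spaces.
after link 1: o_1 = (-2.8284, 2.8284, 4.0000)
after link 2: o_2 = (1.4142, 4.2426, 4.0000)

1.414 4.243 4.000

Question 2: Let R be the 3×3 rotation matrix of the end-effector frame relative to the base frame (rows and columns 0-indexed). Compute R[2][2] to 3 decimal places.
End-effector z-axis (col 2 of R) = (-0.0000,0.0000,1.0000)
R[2][2] = 1.0000

1.000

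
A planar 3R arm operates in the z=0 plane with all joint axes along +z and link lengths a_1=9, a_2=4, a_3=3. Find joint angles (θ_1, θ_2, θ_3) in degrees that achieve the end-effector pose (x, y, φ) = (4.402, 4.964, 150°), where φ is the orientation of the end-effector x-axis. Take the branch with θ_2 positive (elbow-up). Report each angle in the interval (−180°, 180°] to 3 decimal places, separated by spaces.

wrist centre = target − a_3·(cos φ, sin φ) = (7.0001, 3.4640)
cos θ_2 = (61.0004−9²−4²)/(2·9·4) = -0.5000; θ_2 = 119.9997° (elbow-up)
β = atan2(3.4640,7.0001) = 26.3286°; ψ = atan2(3.4641,7.0000) = 26.3295°
θ_1 = β − ψ = -0.0009°
θ_3 = φ − θ_1 − θ_2 = 30.0013° (wrapped to (-180°,180°])

-0.001 120.000 30.001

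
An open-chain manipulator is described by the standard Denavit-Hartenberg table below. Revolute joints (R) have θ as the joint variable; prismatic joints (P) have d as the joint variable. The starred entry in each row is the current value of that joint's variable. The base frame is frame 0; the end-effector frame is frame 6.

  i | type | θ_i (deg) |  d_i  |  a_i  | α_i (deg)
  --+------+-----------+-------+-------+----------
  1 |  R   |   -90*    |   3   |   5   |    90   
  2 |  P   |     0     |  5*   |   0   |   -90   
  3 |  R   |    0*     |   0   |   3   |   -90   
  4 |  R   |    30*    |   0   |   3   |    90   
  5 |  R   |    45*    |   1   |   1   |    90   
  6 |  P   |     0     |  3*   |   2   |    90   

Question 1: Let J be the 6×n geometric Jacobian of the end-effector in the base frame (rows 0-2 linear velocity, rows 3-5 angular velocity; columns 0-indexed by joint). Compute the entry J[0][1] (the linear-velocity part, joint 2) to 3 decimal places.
prismatic axis z_1 = (-1.0000,-0.0000,0.0000)
J_v[:, 1] = z_1; J_ω[:, 1] = (0,0,0)
entry J[0][1] = -1.0000

-1.000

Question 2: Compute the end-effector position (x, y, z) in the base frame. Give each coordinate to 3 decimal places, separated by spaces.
after link 1: o_1 = (0.0000, -5.0000, 3.0000)
after link 2: o_2 = (-5.0000, -5.0000, 3.0000)
after link 3: o_3 = (-5.0000, -8.0000, 3.0000)
after link 4: o_4 = (-5.0000, -10.5981, 1.5000)
after link 5: o_5 = (-4.2929, -11.7104, 2.0125)
after link 6: o_6 = (-5.0000, -14.7723, 0.2447)

-5.000 -14.772 0.245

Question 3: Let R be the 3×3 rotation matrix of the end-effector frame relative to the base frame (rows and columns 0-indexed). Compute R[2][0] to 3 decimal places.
-0.354

End-effector x-axis (col 0 of R) = (0.7071,-0.6124,-0.3536)
R[2][0] = -0.3536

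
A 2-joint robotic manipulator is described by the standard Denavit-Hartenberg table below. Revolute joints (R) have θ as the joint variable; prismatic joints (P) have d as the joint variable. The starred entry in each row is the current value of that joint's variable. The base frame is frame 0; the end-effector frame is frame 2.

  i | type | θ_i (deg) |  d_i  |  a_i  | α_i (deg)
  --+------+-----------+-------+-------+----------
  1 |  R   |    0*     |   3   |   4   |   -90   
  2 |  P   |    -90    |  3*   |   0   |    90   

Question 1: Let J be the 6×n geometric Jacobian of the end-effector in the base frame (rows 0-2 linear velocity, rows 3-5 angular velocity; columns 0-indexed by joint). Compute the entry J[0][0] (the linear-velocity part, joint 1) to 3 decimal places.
-3.000

axis z_0 = ẑ; lever o_n−o_0 = (4.0000,3.0000,3.0000)
cross product → J_v[:, 0] = (-3.0000,4.0000,0.0000)
J_ω[:, 0] = z_0
entry J[0][0] = -3.0000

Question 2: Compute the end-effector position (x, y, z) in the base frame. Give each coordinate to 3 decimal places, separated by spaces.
4.000 3.000 3.000

after link 1: o_1 = (4.0000, 0.0000, 3.0000)
after link 2: o_2 = (4.0000, 3.0000, 3.0000)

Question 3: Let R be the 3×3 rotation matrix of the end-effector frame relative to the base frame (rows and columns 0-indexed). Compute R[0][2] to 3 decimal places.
-1.000

End-effector z-axis (col 2 of R) = (-1.0000,0.0000,0.0000)
R[0][2] = -1.0000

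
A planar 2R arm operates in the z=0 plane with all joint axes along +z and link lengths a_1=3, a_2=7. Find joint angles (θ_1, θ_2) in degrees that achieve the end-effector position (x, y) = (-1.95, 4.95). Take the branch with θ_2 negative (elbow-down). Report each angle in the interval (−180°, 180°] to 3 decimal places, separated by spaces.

-137.007 -134.993

cos θ_2 = (28.3050−3²−7²)/(2·3·7) = -0.7070; θ_2 = -134.9933° (elbow-down)
β = atan2(4.9500,-1.9500) = 111.5014°; ψ = atan2(-4.9503,-1.9492) = -111.4918°
θ_1 = β − ψ = 222.9932°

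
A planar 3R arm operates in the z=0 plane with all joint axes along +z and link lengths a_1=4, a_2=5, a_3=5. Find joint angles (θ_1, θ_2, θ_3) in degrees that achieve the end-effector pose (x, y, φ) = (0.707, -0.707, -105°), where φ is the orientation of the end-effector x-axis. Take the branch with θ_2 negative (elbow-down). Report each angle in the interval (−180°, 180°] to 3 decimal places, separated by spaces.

wrist centre = target − a_3·(cos φ, sin φ) = (2.0011, 4.1226)
cos θ_2 = (21.0005−4²−5²)/(2·4·5) = -0.5000; θ_2 = -119.9993° (elbow-down)
β = atan2(4.1226,2.0011) = 64.1084°; ψ = atan2(-4.3302,1.5001) = -70.8929°
θ_1 = β − ψ = 135.0012°
θ_3 = φ − θ_1 − θ_2 = -120.0020° (wrapped to (-180°,180°])

135.001 -119.999 -120.002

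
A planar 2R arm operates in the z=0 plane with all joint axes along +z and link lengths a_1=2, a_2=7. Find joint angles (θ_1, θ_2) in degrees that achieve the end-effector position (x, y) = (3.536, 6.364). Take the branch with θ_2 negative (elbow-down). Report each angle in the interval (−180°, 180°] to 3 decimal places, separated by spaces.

cos θ_2 = (53.0038−2²−7²)/(2·2·7) = 0.0001; θ_2 = -89.9922° (elbow-down)
β = atan2(6.3640,3.5360) = 60.9423°; ψ = atan2(-7.0000,2.0009) = -74.0474°
θ_1 = β − ψ = 134.9898°

134.990 -89.992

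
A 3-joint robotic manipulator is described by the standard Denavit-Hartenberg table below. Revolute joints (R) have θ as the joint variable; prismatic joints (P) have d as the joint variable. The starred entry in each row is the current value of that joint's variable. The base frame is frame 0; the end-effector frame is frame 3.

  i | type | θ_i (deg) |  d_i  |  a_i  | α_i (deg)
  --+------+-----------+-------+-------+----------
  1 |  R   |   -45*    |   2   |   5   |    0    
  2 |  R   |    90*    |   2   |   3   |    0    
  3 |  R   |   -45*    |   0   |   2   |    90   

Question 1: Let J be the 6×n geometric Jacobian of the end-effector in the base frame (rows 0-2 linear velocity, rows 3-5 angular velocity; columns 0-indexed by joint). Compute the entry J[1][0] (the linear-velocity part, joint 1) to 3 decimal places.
7.657

axis z_0 = ẑ; lever o_n−o_0 = (7.6569,-1.4142,4.0000)
cross product → J_v[:, 0] = (1.4142,7.6569,-0.0000)
J_ω[:, 0] = z_0
entry J[1][0] = 7.6569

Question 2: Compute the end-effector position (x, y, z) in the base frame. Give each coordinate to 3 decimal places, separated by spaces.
7.657 -1.414 4.000

after link 1: o_1 = (3.5355, -3.5355, 2.0000)
after link 2: o_2 = (5.6569, -1.4142, 4.0000)
after link 3: o_3 = (7.6569, -1.4142, 4.0000)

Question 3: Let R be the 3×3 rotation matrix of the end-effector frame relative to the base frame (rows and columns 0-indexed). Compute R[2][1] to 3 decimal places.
End-effector y-axis (col 1 of R) = (-0.0000,0.0000,1.0000)
R[2][1] = 1.0000

1.000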